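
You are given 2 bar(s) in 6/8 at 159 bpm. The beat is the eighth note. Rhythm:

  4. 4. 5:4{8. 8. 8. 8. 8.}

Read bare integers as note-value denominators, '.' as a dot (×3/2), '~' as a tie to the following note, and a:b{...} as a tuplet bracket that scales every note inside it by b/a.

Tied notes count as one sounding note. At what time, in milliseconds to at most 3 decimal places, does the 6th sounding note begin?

1. 0.0ms @ 0 + 1132.075ms (3)
2. 1132.075ms @ 3 + 1132.075ms (3)
3. 2264.151ms @ 6 + 452.83ms (6/5)
4. 2716.981ms @ 36/5 + 452.83ms (6/5)
5. 3169.811ms @ 42/5 + 452.83ms (6/5)
6. 3622.642ms @ 48/5 + 452.83ms (6/5)
7. 4075.472ms @ 54/5 + 452.83ms (6/5)

note 6 onset = 48/5b = 3622.642ms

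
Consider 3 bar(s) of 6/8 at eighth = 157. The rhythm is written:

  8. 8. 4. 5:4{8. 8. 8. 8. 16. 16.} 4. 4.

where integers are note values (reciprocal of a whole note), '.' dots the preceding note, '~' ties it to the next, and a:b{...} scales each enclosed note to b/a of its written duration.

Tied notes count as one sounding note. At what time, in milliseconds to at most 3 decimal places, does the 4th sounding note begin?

1. 0.0ms @ 0 + 573.248ms (3/2)
2. 573.248ms @ 3/2 + 573.248ms (3/2)
3. 1146.497ms @ 3 + 1146.497ms (3)
4. 2292.994ms @ 6 + 458.599ms (6/5)
5. 2751.592ms @ 36/5 + 458.599ms (6/5)
6. 3210.191ms @ 42/5 + 458.599ms (6/5)
7. 3668.79ms @ 48/5 + 458.599ms (6/5)
8. 4127.389ms @ 54/5 + 229.299ms (3/5)
9. 4356.688ms @ 57/5 + 229.299ms (3/5)
10. 4585.987ms @ 12 + 1146.497ms (3)
11. 5732.484ms @ 15 + 1146.497ms (3)

note 4 onset = 6b = 2292.994ms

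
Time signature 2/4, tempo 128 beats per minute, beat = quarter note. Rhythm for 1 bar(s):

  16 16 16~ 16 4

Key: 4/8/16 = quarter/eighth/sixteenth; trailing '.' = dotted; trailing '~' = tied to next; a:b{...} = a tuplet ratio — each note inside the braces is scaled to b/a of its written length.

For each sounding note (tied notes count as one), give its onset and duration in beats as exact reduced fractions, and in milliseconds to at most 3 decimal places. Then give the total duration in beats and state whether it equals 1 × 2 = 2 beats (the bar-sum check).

1) 0.0ms=0b +117.188ms=1/4b
2) 117.188ms=1/4b +117.188ms=1/4b
3) 234.375ms=1/2b +234.375ms=1/2b
4) 468.75ms=1b +468.75ms=1b
Σ=2b of 2 (128bpm 2/4) — PASS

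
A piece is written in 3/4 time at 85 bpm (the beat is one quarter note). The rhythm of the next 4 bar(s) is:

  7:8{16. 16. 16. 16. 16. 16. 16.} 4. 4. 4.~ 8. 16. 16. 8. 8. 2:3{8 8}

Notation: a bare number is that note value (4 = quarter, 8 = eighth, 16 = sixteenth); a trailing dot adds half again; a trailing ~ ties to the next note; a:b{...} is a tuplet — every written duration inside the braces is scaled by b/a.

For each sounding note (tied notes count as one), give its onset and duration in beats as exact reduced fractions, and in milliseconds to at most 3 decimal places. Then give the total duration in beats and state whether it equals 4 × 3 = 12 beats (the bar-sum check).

1) 0.0ms=0b +302.521ms=3/7b
2) 302.521ms=3/7b +302.521ms=3/7b
3) 605.042ms=6/7b +302.521ms=3/7b
4) 907.563ms=9/7b +302.521ms=3/7b
5) 1210.084ms=12/7b +302.521ms=3/7b
6) 1512.605ms=15/7b +302.521ms=3/7b
7) 1815.126ms=18/7b +302.521ms=3/7b
8) 2117.647ms=3b +1058.824ms=3/2b
9) 3176.471ms=9/2b +1058.824ms=3/2b
10) 4235.294ms=6b +1588.235ms=9/4b
11) 5823.529ms=33/4b +264.706ms=3/8b
12) 6088.235ms=69/8b +264.706ms=3/8b
13) 6352.941ms=9b +529.412ms=3/4b
14) 6882.353ms=39/4b +529.412ms=3/4b
15) 7411.765ms=21/2b +529.412ms=3/4b
16) 7941.176ms=45/4b +529.412ms=3/4b
Σ=12b of 12 (85bpm 3/4) — PASS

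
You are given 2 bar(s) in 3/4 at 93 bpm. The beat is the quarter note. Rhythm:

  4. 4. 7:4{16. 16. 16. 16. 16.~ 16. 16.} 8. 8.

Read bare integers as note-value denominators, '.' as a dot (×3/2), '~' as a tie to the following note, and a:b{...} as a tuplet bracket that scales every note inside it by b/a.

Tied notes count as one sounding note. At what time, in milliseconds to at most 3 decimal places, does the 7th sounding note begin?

1. 0.0ms @ 0 + 967.742ms (3/2)
2. 967.742ms @ 3/2 + 967.742ms (3/2)
3. 1935.484ms @ 3 + 138.249ms (3/14)
4. 2073.733ms @ 45/14 + 138.249ms (3/14)
5. 2211.982ms @ 24/7 + 138.249ms (3/14)
6. 2350.23ms @ 51/14 + 138.249ms (3/14)
7. 2488.479ms @ 27/7 + 276.498ms (3/7)
8. 2764.977ms @ 30/7 + 138.249ms (3/14)
9. 2903.226ms @ 9/2 + 483.871ms (3/4)
10. 3387.097ms @ 21/4 + 483.871ms (3/4)

note 7 onset = 27/7b = 2488.479ms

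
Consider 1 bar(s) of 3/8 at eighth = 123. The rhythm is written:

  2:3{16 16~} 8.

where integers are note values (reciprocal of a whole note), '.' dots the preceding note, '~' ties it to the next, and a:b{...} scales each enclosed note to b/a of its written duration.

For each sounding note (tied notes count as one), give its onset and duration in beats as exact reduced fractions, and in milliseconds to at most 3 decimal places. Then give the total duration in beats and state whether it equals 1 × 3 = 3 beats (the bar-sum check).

1) 0.0ms=0b +365.854ms=3/4b
2) 365.854ms=3/4b +1097.561ms=9/4b
Σ=3b of 3 (123bpm 3/8) — PASS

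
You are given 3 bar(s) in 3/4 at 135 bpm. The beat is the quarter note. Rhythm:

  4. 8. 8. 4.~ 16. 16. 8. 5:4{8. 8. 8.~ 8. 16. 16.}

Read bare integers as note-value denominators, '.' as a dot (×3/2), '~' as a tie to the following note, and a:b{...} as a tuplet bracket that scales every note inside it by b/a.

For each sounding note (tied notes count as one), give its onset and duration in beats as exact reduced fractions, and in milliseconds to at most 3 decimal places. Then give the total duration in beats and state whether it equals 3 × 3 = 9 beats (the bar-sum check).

1) 0.0ms=0b +666.667ms=3/2b
2) 666.667ms=3/2b +333.333ms=3/4b
3) 1000.0ms=9/4b +333.333ms=3/4b
4) 1333.333ms=3b +833.333ms=15/8b
5) 2166.667ms=39/8b +166.667ms=3/8b
6) 2333.333ms=21/4b +333.333ms=3/4b
7) 2666.667ms=6b +266.667ms=3/5b
8) 2933.333ms=33/5b +266.667ms=3/5b
9) 3200.0ms=36/5b +533.333ms=6/5b
10) 3733.333ms=42/5b +133.333ms=3/10b
11) 3866.667ms=87/10b +133.333ms=3/10b
Σ=9b of 9 (135bpm 3/4) — PASS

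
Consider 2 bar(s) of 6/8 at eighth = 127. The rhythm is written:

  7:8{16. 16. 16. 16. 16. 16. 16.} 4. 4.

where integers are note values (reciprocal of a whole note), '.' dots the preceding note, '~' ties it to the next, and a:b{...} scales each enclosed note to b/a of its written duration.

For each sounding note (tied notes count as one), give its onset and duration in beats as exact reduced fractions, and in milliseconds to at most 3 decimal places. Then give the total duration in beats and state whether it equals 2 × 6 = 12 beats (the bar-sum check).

1) 0.0ms=0b +404.949ms=6/7b
2) 404.949ms=6/7b +404.949ms=6/7b
3) 809.899ms=12/7b +404.949ms=6/7b
4) 1214.848ms=18/7b +404.949ms=6/7b
5) 1619.798ms=24/7b +404.949ms=6/7b
6) 2024.747ms=30/7b +404.949ms=6/7b
7) 2429.696ms=36/7b +404.949ms=6/7b
8) 2834.646ms=6b +1417.323ms=3b
9) 4251.969ms=9b +1417.323ms=3b
Σ=12b of 12 (127bpm 6/8) — PASS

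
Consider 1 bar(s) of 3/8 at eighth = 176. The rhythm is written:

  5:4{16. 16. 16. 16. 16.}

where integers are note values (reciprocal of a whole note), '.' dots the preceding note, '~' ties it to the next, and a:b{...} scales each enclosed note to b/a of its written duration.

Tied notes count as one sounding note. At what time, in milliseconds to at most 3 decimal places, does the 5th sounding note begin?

1. 0.0ms @ 0 + 204.545ms (3/5)
2. 204.545ms @ 3/5 + 204.545ms (3/5)
3. 409.091ms @ 6/5 + 204.545ms (3/5)
4. 613.636ms @ 9/5 + 204.545ms (3/5)
5. 818.182ms @ 12/5 + 204.545ms (3/5)

note 5 onset = 12/5b = 818.182ms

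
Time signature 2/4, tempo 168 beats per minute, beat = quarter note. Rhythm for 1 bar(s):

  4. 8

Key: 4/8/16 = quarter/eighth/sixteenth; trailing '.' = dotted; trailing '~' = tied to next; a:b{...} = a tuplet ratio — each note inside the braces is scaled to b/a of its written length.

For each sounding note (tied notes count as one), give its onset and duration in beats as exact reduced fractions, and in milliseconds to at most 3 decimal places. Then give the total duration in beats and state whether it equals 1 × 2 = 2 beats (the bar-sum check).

1) 0.0ms=0b +535.714ms=3/2b
2) 535.714ms=3/2b +178.571ms=1/2b
Σ=2b of 2 (168bpm 2/4) — PASS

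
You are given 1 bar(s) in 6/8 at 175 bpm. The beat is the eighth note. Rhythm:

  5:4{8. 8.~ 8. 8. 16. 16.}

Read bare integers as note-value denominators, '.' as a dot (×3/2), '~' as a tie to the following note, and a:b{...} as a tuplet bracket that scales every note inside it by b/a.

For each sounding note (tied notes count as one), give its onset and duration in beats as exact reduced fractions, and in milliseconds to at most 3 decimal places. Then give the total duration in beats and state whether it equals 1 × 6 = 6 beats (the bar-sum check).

1) 0.0ms=0b +411.429ms=6/5b
2) 411.429ms=6/5b +822.857ms=12/5b
3) 1234.286ms=18/5b +411.429ms=6/5b
4) 1645.714ms=24/5b +205.714ms=3/5b
5) 1851.429ms=27/5b +205.714ms=3/5b
Σ=6b of 6 (175bpm 6/8) — PASS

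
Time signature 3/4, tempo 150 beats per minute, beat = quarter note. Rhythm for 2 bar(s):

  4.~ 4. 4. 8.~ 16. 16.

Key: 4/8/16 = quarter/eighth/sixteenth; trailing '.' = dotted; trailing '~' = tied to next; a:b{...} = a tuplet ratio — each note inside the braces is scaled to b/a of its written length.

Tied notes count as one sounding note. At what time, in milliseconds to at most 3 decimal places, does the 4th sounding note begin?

note 4 onset = 45/8b = 2250.0ms

1. 0.0ms @ 0 + 1200.0ms (3)
2. 1200.0ms @ 3 + 600.0ms (3/2)
3. 1800.0ms @ 9/2 + 450.0ms (9/8)
4. 2250.0ms @ 45/8 + 150.0ms (3/8)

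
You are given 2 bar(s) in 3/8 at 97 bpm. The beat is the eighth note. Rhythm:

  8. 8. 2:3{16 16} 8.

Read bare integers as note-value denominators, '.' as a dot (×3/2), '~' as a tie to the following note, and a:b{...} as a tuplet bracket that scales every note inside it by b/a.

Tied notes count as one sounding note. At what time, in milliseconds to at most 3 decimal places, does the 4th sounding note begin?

1. 0.0ms @ 0 + 927.835ms (3/2)
2. 927.835ms @ 3/2 + 927.835ms (3/2)
3. 1855.67ms @ 3 + 463.918ms (3/4)
4. 2319.588ms @ 15/4 + 463.918ms (3/4)
5. 2783.505ms @ 9/2 + 927.835ms (3/2)

note 4 onset = 15/4b = 2319.588ms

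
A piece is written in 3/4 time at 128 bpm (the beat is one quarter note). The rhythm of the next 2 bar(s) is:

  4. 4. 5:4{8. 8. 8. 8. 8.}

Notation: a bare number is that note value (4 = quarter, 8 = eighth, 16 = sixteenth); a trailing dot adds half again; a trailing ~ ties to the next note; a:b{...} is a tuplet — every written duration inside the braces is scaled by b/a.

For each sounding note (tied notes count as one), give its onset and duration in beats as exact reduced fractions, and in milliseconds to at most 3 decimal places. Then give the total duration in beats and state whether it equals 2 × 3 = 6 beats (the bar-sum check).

1) 0.0ms=0b +703.125ms=3/2b
2) 703.125ms=3/2b +703.125ms=3/2b
3) 1406.25ms=3b +281.25ms=3/5b
4) 1687.5ms=18/5b +281.25ms=3/5b
5) 1968.75ms=21/5b +281.25ms=3/5b
6) 2250.0ms=24/5b +281.25ms=3/5b
7) 2531.25ms=27/5b +281.25ms=3/5b
Σ=6b of 6 (128bpm 3/4) — PASS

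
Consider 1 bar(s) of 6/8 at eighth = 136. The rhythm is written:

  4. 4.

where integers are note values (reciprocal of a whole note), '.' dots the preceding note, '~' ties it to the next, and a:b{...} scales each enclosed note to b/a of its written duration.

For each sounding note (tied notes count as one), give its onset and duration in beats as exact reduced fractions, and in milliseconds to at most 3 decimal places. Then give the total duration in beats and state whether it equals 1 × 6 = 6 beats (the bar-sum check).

1) 0.0ms=0b +1323.529ms=3b
2) 1323.529ms=3b +1323.529ms=3b
Σ=6b of 6 (136bpm 6/8) — PASS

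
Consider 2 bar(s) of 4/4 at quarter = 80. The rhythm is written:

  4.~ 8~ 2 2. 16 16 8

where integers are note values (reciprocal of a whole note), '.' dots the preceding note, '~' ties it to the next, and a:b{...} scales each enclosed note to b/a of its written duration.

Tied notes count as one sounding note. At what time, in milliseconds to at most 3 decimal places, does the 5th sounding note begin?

note 5 onset = 15/2b = 5625.0ms

1. 0.0ms @ 0 + 3000.0ms (4)
2. 3000.0ms @ 4 + 2250.0ms (3)
3. 5250.0ms @ 7 + 187.5ms (1/4)
4. 5437.5ms @ 29/4 + 187.5ms (1/4)
5. 5625.0ms @ 15/2 + 375.0ms (1/2)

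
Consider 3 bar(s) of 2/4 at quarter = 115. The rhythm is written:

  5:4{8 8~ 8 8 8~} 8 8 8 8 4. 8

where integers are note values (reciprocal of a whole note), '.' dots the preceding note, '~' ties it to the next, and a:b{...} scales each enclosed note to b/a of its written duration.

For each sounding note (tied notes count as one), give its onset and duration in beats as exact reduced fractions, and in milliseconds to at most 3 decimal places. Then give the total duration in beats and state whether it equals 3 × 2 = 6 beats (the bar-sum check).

1) 0.0ms=0b +208.696ms=2/5b
2) 208.696ms=2/5b +417.391ms=4/5b
3) 626.087ms=6/5b +208.696ms=2/5b
4) 834.783ms=8/5b +469.565ms=9/10b
5) 1304.348ms=5/2b +260.87ms=1/2b
6) 1565.217ms=3b +260.87ms=1/2b
7) 1826.087ms=7/2b +260.87ms=1/2b
8) 2086.957ms=4b +782.609ms=3/2b
9) 2869.565ms=11/2b +260.87ms=1/2b
Σ=6b of 6 (115bpm 2/4) — PASS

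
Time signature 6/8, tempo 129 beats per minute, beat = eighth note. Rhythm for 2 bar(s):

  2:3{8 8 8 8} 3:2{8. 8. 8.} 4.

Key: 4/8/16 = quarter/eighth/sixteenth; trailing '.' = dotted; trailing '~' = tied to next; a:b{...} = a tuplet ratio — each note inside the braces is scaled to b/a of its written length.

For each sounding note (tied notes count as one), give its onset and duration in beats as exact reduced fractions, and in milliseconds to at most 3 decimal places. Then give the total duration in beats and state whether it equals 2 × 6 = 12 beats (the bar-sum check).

1) 0.0ms=0b +697.674ms=3/2b
2) 697.674ms=3/2b +697.674ms=3/2b
3) 1395.349ms=3b +697.674ms=3/2b
4) 2093.023ms=9/2b +697.674ms=3/2b
5) 2790.698ms=6b +465.116ms=1b
6) 3255.814ms=7b +465.116ms=1b
7) 3720.93ms=8b +465.116ms=1b
8) 4186.047ms=9b +1395.349ms=3b
Σ=12b of 12 (129bpm 6/8) — PASS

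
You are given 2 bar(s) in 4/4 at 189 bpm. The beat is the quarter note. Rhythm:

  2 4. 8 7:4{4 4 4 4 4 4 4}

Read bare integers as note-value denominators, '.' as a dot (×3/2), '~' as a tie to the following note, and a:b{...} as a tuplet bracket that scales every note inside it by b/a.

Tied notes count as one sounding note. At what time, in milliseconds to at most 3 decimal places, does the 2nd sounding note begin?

note 2 onset = 2b = 634.921ms

1. 0.0ms @ 0 + 634.921ms (2)
2. 634.921ms @ 2 + 476.19ms (3/2)
3. 1111.111ms @ 7/2 + 158.73ms (1/2)
4. 1269.841ms @ 4 + 181.406ms (4/7)
5. 1451.247ms @ 32/7 + 181.406ms (4/7)
6. 1632.653ms @ 36/7 + 181.406ms (4/7)
7. 1814.059ms @ 40/7 + 181.406ms (4/7)
8. 1995.465ms @ 44/7 + 181.406ms (4/7)
9. 2176.871ms @ 48/7 + 181.406ms (4/7)
10. 2358.277ms @ 52/7 + 181.406ms (4/7)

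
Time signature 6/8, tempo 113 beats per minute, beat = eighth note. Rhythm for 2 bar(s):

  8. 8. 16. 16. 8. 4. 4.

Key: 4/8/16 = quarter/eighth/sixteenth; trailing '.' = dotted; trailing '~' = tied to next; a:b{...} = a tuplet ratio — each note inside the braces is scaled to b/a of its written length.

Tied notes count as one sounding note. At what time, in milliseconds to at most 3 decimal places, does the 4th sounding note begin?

note 4 onset = 15/4b = 1991.15ms

1. 0.0ms @ 0 + 796.46ms (3/2)
2. 796.46ms @ 3/2 + 796.46ms (3/2)
3. 1592.92ms @ 3 + 398.23ms (3/4)
4. 1991.15ms @ 15/4 + 398.23ms (3/4)
5. 2389.381ms @ 9/2 + 796.46ms (3/2)
6. 3185.841ms @ 6 + 1592.92ms (3)
7. 4778.761ms @ 9 + 1592.92ms (3)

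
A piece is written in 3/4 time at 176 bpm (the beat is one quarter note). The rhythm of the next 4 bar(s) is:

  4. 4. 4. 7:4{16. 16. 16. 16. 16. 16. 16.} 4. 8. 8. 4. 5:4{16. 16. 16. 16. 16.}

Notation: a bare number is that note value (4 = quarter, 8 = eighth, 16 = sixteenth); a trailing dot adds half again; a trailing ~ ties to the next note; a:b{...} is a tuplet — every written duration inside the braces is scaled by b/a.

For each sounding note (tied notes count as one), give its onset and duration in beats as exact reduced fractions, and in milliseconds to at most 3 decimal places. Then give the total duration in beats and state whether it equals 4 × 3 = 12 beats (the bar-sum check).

1) 0.0ms=0b +511.364ms=3/2b
2) 511.364ms=3/2b +511.364ms=3/2b
3) 1022.727ms=3b +511.364ms=3/2b
4) 1534.091ms=9/2b +73.052ms=3/14b
5) 1607.143ms=33/7b +73.052ms=3/14b
6) 1680.195ms=69/14b +73.052ms=3/14b
7) 1753.247ms=36/7b +73.052ms=3/14b
8) 1826.299ms=75/14b +73.052ms=3/14b
9) 1899.351ms=39/7b +73.052ms=3/14b
10) 1972.403ms=81/14b +73.052ms=3/14b
11) 2045.455ms=6b +511.364ms=3/2b
12) 2556.818ms=15/2b +255.682ms=3/4b
13) 2812.5ms=33/4b +255.682ms=3/4b
14) 3068.182ms=9b +511.364ms=3/2b
15) 3579.545ms=21/2b +102.273ms=3/10b
16) 3681.818ms=54/5b +102.273ms=3/10b
17) 3784.091ms=111/10b +102.273ms=3/10b
18) 3886.364ms=57/5b +102.273ms=3/10b
19) 3988.636ms=117/10b +102.273ms=3/10b
Σ=12b of 12 (176bpm 3/4) — PASS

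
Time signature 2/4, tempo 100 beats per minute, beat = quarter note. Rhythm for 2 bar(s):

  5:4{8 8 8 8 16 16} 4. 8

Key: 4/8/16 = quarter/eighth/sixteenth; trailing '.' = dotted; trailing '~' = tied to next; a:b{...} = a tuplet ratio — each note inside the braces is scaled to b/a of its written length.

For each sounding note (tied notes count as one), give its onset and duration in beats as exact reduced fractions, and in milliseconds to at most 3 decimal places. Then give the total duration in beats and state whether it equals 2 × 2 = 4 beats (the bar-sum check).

1) 0.0ms=0b +240.0ms=2/5b
2) 240.0ms=2/5b +240.0ms=2/5b
3) 480.0ms=4/5b +240.0ms=2/5b
4) 720.0ms=6/5b +240.0ms=2/5b
5) 960.0ms=8/5b +120.0ms=1/5b
6) 1080.0ms=9/5b +120.0ms=1/5b
7) 1200.0ms=2b +900.0ms=3/2b
8) 2100.0ms=7/2b +300.0ms=1/2b
Σ=4b of 4 (100bpm 2/4) — PASS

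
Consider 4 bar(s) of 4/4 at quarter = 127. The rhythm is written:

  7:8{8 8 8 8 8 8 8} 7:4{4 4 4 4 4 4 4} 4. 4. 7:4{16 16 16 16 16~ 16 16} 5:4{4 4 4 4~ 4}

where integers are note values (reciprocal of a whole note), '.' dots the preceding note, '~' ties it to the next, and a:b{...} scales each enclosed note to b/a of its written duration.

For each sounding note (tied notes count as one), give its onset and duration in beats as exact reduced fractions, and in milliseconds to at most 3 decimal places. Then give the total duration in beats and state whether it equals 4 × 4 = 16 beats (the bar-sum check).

1) 0.0ms=0b +269.966ms=4/7b
2) 269.966ms=4/7b +269.966ms=4/7b
3) 539.933ms=8/7b +269.966ms=4/7b
4) 809.899ms=12/7b +269.966ms=4/7b
5) 1079.865ms=16/7b +269.966ms=4/7b
6) 1349.831ms=20/7b +269.966ms=4/7b
7) 1619.798ms=24/7b +269.966ms=4/7b
8) 1889.764ms=4b +269.966ms=4/7b
9) 2159.73ms=32/7b +269.966ms=4/7b
10) 2429.696ms=36/7b +269.966ms=4/7b
11) 2699.663ms=40/7b +269.966ms=4/7b
12) 2969.629ms=44/7b +269.966ms=4/7b
13) 3239.595ms=48/7b +269.966ms=4/7b
14) 3509.561ms=52/7b +269.966ms=4/7b
15) 3779.528ms=8b +708.661ms=3/2b
16) 4488.189ms=19/2b +708.661ms=3/2b
17) 5196.85ms=11b +67.492ms=1/7b
18) 5264.342ms=78/7b +67.492ms=1/7b
19) 5331.834ms=79/7b +67.492ms=1/7b
20) 5399.325ms=80/7b +67.492ms=1/7b
21) 5466.817ms=81/7b +134.983ms=2/7b
22) 5601.8ms=83/7b +67.492ms=1/7b
23) 5669.291ms=12b +377.953ms=4/5b
24) 6047.244ms=64/5b +377.953ms=4/5b
25) 6425.197ms=68/5b +377.953ms=4/5b
26) 6803.15ms=72/5b +755.906ms=8/5b
Σ=16b of 16 (127bpm 4/4) — PASS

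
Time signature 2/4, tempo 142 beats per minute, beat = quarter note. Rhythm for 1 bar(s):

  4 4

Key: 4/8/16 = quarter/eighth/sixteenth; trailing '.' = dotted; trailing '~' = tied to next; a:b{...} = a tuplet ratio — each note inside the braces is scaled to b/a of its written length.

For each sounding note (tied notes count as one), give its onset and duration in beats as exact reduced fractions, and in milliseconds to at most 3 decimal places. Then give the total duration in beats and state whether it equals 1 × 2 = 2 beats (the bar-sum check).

1) 0.0ms=0b +422.535ms=1b
2) 422.535ms=1b +422.535ms=1b
Σ=2b of 2 (142bpm 2/4) — PASS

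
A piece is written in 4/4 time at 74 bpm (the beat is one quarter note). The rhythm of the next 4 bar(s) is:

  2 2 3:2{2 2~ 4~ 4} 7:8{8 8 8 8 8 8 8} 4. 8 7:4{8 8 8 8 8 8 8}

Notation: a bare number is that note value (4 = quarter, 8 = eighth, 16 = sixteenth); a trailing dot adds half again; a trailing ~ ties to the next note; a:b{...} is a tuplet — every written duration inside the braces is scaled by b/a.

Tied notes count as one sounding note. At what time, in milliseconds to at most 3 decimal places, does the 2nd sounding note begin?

1. 0.0ms @ 0 + 1621.622ms (2)
2. 1621.622ms @ 2 + 1621.622ms (2)
3. 3243.243ms @ 4 + 1081.081ms (4/3)
4. 4324.324ms @ 16/3 + 2162.162ms (8/3)
5. 6486.486ms @ 8 + 463.32ms (4/7)
6. 6949.807ms @ 60/7 + 463.32ms (4/7)
7. 7413.127ms @ 64/7 + 463.32ms (4/7)
8. 7876.448ms @ 68/7 + 463.32ms (4/7)
9. 8339.768ms @ 72/7 + 463.32ms (4/7)
10. 8803.089ms @ 76/7 + 463.32ms (4/7)
11. 9266.409ms @ 80/7 + 463.32ms (4/7)
12. 9729.73ms @ 12 + 1216.216ms (3/2)
13. 10945.946ms @ 27/2 + 405.405ms (1/2)
14. 11351.351ms @ 14 + 231.66ms (2/7)
15. 11583.012ms @ 100/7 + 231.66ms (2/7)
16. 11814.672ms @ 102/7 + 231.66ms (2/7)
17. 12046.332ms @ 104/7 + 231.66ms (2/7)
18. 12277.992ms @ 106/7 + 231.66ms (2/7)
19. 12509.653ms @ 108/7 + 231.66ms (2/7)
20. 12741.313ms @ 110/7 + 231.66ms (2/7)

note 2 onset = 2b = 1621.622ms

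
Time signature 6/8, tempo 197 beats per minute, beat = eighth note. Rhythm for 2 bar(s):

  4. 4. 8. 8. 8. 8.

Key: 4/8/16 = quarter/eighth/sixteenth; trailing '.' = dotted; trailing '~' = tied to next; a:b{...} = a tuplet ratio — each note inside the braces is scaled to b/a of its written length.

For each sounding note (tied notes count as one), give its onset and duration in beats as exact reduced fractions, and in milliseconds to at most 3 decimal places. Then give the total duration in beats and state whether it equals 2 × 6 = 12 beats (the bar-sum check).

1) 0.0ms=0b +913.706ms=3b
2) 913.706ms=3b +913.706ms=3b
3) 1827.411ms=6b +456.853ms=3/2b
4) 2284.264ms=15/2b +456.853ms=3/2b
5) 2741.117ms=9b +456.853ms=3/2b
6) 3197.97ms=21/2b +456.853ms=3/2b
Σ=12b of 12 (197bpm 6/8) — PASS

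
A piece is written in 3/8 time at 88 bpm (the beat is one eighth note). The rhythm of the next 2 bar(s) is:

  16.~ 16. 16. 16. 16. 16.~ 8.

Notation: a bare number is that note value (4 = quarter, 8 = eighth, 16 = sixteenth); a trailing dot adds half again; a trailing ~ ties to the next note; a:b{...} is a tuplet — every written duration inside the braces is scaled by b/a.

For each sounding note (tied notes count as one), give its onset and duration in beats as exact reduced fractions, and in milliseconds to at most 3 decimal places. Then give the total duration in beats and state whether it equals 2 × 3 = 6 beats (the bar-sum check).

1) 0.0ms=0b +1022.727ms=3/2b
2) 1022.727ms=3/2b +511.364ms=3/4b
3) 1534.091ms=9/4b +511.364ms=3/4b
4) 2045.455ms=3b +511.364ms=3/4b
5) 2556.818ms=15/4b +1534.091ms=9/4b
Σ=6b of 6 (88bpm 3/8) — PASS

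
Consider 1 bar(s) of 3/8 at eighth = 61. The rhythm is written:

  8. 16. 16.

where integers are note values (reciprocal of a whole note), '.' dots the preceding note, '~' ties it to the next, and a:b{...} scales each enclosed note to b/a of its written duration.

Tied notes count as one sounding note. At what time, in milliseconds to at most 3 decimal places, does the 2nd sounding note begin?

note 2 onset = 3/2b = 1475.41ms

1. 0.0ms @ 0 + 1475.41ms (3/2)
2. 1475.41ms @ 3/2 + 737.705ms (3/4)
3. 2213.115ms @ 9/4 + 737.705ms (3/4)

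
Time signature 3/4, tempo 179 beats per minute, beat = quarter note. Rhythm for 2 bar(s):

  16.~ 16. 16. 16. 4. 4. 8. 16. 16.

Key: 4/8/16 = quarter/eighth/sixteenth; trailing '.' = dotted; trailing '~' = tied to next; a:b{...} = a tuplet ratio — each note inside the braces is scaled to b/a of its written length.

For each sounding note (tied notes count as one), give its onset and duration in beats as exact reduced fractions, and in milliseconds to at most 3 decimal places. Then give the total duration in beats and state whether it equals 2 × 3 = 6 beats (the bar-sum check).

1) 0.0ms=0b +251.397ms=3/4b
2) 251.397ms=3/4b +125.698ms=3/8b
3) 377.095ms=9/8b +125.698ms=3/8b
4) 502.793ms=3/2b +502.793ms=3/2b
5) 1005.587ms=3b +502.793ms=3/2b
6) 1508.38ms=9/2b +251.397ms=3/4b
7) 1759.777ms=21/4b +125.698ms=3/8b
8) 1885.475ms=45/8b +125.698ms=3/8b
Σ=6b of 6 (179bpm 3/4) — PASS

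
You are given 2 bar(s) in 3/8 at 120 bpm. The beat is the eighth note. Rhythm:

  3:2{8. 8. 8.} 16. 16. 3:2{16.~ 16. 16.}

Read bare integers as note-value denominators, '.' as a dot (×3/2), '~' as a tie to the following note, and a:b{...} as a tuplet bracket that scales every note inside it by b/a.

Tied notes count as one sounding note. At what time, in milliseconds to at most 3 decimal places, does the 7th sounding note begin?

note 7 onset = 11/2b = 2750.0ms

1. 0.0ms @ 0 + 500.0ms (1)
2. 500.0ms @ 1 + 500.0ms (1)
3. 1000.0ms @ 2 + 500.0ms (1)
4. 1500.0ms @ 3 + 375.0ms (3/4)
5. 1875.0ms @ 15/4 + 375.0ms (3/4)
6. 2250.0ms @ 9/2 + 500.0ms (1)
7. 2750.0ms @ 11/2 + 250.0ms (1/2)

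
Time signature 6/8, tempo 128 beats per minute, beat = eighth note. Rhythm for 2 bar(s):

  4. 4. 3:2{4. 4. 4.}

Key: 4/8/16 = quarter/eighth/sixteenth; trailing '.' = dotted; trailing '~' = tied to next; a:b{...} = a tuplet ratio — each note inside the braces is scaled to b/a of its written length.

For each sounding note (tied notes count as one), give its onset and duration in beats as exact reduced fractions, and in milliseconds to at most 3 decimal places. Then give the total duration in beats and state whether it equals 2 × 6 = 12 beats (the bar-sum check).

1) 0.0ms=0b +1406.25ms=3b
2) 1406.25ms=3b +1406.25ms=3b
3) 2812.5ms=6b +937.5ms=2b
4) 3750.0ms=8b +937.5ms=2b
5) 4687.5ms=10b +937.5ms=2b
Σ=12b of 12 (128bpm 6/8) — PASS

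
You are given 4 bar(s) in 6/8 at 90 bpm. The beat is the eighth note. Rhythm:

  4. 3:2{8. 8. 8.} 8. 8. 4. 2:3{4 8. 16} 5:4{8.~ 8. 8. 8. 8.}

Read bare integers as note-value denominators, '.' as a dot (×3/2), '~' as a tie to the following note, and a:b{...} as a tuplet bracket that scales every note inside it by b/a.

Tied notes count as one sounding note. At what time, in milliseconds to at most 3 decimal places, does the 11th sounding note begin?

1. 0.0ms @ 0 + 2000.0ms (3)
2. 2000.0ms @ 3 + 666.667ms (1)
3. 2666.667ms @ 4 + 666.667ms (1)
4. 3333.333ms @ 5 + 666.667ms (1)
5. 4000.0ms @ 6 + 1000.0ms (3/2)
6. 5000.0ms @ 15/2 + 1000.0ms (3/2)
7. 6000.0ms @ 9 + 2000.0ms (3)
8. 8000.0ms @ 12 + 2000.0ms (3)
9. 10000.0ms @ 15 + 1500.0ms (9/4)
10. 11500.0ms @ 69/4 + 500.0ms (3/4)
11. 12000.0ms @ 18 + 1600.0ms (12/5)
12. 13600.0ms @ 102/5 + 800.0ms (6/5)
13. 14400.0ms @ 108/5 + 800.0ms (6/5)
14. 15200.0ms @ 114/5 + 800.0ms (6/5)

note 11 onset = 18b = 12000.0ms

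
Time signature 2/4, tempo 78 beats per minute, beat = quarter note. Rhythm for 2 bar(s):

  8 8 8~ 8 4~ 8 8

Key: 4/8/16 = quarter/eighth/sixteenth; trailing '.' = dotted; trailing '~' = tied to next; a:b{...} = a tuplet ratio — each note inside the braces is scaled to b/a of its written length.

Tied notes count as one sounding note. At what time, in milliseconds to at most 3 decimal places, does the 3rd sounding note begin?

note 3 onset = 1b = 769.231ms

1. 0.0ms @ 0 + 384.615ms (1/2)
2. 384.615ms @ 1/2 + 384.615ms (1/2)
3. 769.231ms @ 1 + 769.231ms (1)
4. 1538.462ms @ 2 + 1153.846ms (3/2)
5. 2692.308ms @ 7/2 + 384.615ms (1/2)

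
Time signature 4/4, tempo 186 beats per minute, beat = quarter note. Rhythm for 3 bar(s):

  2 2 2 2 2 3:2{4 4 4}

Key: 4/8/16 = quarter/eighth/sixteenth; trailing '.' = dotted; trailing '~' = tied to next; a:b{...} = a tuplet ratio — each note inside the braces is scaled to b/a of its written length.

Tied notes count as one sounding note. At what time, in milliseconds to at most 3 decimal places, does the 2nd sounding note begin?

1. 0.0ms @ 0 + 645.161ms (2)
2. 645.161ms @ 2 + 645.161ms (2)
3. 1290.323ms @ 4 + 645.161ms (2)
4. 1935.484ms @ 6 + 645.161ms (2)
5. 2580.645ms @ 8 + 645.161ms (2)
6. 3225.806ms @ 10 + 215.054ms (2/3)
7. 3440.86ms @ 32/3 + 215.054ms (2/3)
8. 3655.914ms @ 34/3 + 215.054ms (2/3)

note 2 onset = 2b = 645.161ms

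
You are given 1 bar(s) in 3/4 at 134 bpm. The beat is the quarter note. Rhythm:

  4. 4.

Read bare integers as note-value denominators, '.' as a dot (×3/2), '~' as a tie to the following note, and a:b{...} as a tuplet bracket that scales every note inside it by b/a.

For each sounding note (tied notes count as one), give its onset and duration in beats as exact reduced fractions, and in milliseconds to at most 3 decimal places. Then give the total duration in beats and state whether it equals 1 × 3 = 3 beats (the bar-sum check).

1) 0.0ms=0b +671.642ms=3/2b
2) 671.642ms=3/2b +671.642ms=3/2b
Σ=3b of 3 (134bpm 3/4) — PASS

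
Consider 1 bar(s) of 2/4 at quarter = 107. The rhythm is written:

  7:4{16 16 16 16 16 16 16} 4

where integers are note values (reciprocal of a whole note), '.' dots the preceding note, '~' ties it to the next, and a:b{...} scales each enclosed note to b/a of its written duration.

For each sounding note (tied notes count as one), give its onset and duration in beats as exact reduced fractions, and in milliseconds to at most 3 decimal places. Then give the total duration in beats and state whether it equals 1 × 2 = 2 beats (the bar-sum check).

1) 0.0ms=0b +80.107ms=1/7b
2) 80.107ms=1/7b +80.107ms=1/7b
3) 160.214ms=2/7b +80.107ms=1/7b
4) 240.32ms=3/7b +80.107ms=1/7b
5) 320.427ms=4/7b +80.107ms=1/7b
6) 400.534ms=5/7b +80.107ms=1/7b
7) 480.641ms=6/7b +80.107ms=1/7b
8) 560.748ms=1b +560.748ms=1b
Σ=2b of 2 (107bpm 2/4) — PASS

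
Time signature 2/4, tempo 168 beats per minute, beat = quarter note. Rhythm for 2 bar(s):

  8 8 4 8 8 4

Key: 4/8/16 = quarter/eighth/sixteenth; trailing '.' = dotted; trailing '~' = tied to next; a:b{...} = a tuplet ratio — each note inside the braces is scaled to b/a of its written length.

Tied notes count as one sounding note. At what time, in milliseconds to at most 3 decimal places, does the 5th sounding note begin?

note 5 onset = 5/2b = 892.857ms

1. 0.0ms @ 0 + 178.571ms (1/2)
2. 178.571ms @ 1/2 + 178.571ms (1/2)
3. 357.143ms @ 1 + 357.143ms (1)
4. 714.286ms @ 2 + 178.571ms (1/2)
5. 892.857ms @ 5/2 + 178.571ms (1/2)
6. 1071.429ms @ 3 + 357.143ms (1)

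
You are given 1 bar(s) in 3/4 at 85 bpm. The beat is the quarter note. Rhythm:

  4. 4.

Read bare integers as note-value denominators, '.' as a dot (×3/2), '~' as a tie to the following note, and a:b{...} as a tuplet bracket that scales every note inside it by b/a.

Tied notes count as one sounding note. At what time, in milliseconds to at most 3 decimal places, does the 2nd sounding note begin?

note 2 onset = 3/2b = 1058.824ms

1. 0.0ms @ 0 + 1058.824ms (3/2)
2. 1058.824ms @ 3/2 + 1058.824ms (3/2)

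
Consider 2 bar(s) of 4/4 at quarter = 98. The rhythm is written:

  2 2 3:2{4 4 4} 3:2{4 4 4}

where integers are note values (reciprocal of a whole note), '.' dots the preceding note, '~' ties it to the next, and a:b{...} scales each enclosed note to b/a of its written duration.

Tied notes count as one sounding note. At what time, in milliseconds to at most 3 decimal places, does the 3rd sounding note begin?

1. 0.0ms @ 0 + 1224.49ms (2)
2. 1224.49ms @ 2 + 1224.49ms (2)
3. 2448.98ms @ 4 + 408.163ms (2/3)
4. 2857.143ms @ 14/3 + 408.163ms (2/3)
5. 3265.306ms @ 16/3 + 408.163ms (2/3)
6. 3673.469ms @ 6 + 408.163ms (2/3)
7. 4081.633ms @ 20/3 + 408.163ms (2/3)
8. 4489.796ms @ 22/3 + 408.163ms (2/3)

note 3 onset = 4b = 2448.98ms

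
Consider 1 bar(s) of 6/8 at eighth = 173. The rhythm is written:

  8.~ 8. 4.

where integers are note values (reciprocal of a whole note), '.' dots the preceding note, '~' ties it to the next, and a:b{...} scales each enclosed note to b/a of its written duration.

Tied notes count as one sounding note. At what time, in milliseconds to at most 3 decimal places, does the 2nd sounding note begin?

1. 0.0ms @ 0 + 1040.462ms (3)
2. 1040.462ms @ 3 + 1040.462ms (3)

note 2 onset = 3b = 1040.462ms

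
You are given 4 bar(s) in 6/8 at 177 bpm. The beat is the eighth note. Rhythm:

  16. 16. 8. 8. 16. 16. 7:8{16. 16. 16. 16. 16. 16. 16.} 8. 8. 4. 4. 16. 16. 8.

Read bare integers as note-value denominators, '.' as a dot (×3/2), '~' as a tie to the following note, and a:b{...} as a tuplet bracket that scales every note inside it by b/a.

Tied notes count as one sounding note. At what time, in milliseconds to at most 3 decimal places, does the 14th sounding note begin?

1. 0.0ms @ 0 + 254.237ms (3/4)
2. 254.237ms @ 3/4 + 254.237ms (3/4)
3. 508.475ms @ 3/2 + 508.475ms (3/2)
4. 1016.949ms @ 3 + 508.475ms (3/2)
5. 1525.424ms @ 9/2 + 254.237ms (3/4)
6. 1779.661ms @ 21/4 + 254.237ms (3/4)
7. 2033.898ms @ 6 + 290.557ms (6/7)
8. 2324.455ms @ 48/7 + 290.557ms (6/7)
9. 2615.012ms @ 54/7 + 290.557ms (6/7)
10. 2905.569ms @ 60/7 + 290.557ms (6/7)
11. 3196.126ms @ 66/7 + 290.557ms (6/7)
12. 3486.683ms @ 72/7 + 290.557ms (6/7)
13. 3777.24ms @ 78/7 + 290.557ms (6/7)
14. 4067.797ms @ 12 + 508.475ms (3/2)
15. 4576.271ms @ 27/2 + 508.475ms (3/2)
16. 5084.746ms @ 15 + 1016.949ms (3)
17. 6101.695ms @ 18 + 1016.949ms (3)
18. 7118.644ms @ 21 + 254.237ms (3/4)
19. 7372.881ms @ 87/4 + 254.237ms (3/4)
20. 7627.119ms @ 45/2 + 508.475ms (3/2)

note 14 onset = 12b = 4067.797ms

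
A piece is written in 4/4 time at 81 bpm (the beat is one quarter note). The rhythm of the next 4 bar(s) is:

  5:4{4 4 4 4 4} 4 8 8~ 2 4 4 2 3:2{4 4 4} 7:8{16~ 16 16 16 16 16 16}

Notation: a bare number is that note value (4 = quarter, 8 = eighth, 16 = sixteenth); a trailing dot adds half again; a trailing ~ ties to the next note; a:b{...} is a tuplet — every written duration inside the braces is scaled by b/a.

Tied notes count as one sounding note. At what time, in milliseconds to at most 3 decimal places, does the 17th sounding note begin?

note 17 onset = 104/7b = 11005.291ms

1. 0.0ms @ 0 + 592.593ms (4/5)
2. 592.593ms @ 4/5 + 592.593ms (4/5)
3. 1185.185ms @ 8/5 + 592.593ms (4/5)
4. 1777.778ms @ 12/5 + 592.593ms (4/5)
5. 2370.37ms @ 16/5 + 592.593ms (4/5)
6. 2962.963ms @ 4 + 740.741ms (1)
7. 3703.704ms @ 5 + 370.37ms (1/2)
8. 4074.074ms @ 11/2 + 1851.852ms (5/2)
9. 5925.926ms @ 8 + 740.741ms (1)
10. 6666.667ms @ 9 + 740.741ms (1)
11. 7407.407ms @ 10 + 1481.481ms (2)
12. 8888.889ms @ 12 + 493.827ms (2/3)
13. 9382.716ms @ 38/3 + 493.827ms (2/3)
14. 9876.543ms @ 40/3 + 493.827ms (2/3)
15. 10370.37ms @ 14 + 423.28ms (4/7)
16. 10793.651ms @ 102/7 + 211.64ms (2/7)
17. 11005.291ms @ 104/7 + 211.64ms (2/7)
18. 11216.931ms @ 106/7 + 211.64ms (2/7)
19. 11428.571ms @ 108/7 + 211.64ms (2/7)
20. 11640.212ms @ 110/7 + 211.64ms (2/7)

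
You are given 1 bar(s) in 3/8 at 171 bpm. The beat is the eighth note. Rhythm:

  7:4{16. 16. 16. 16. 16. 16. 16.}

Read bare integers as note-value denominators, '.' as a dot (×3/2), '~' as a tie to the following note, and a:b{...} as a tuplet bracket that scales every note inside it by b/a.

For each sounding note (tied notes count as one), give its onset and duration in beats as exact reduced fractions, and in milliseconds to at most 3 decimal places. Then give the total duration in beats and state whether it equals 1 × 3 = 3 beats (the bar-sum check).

1) 0.0ms=0b +150.376ms=3/7b
2) 150.376ms=3/7b +150.376ms=3/7b
3) 300.752ms=6/7b +150.376ms=3/7b
4) 451.128ms=9/7b +150.376ms=3/7b
5) 601.504ms=12/7b +150.376ms=3/7b
6) 751.88ms=15/7b +150.376ms=3/7b
7) 902.256ms=18/7b +150.376ms=3/7b
Σ=3b of 3 (171bpm 3/8) — PASS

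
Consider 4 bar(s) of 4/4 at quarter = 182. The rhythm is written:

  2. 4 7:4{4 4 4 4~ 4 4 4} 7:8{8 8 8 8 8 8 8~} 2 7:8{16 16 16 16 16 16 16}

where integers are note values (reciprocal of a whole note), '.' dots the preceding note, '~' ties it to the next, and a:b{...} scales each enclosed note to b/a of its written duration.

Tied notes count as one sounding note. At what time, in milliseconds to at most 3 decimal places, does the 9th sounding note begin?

1. 0.0ms @ 0 + 989.011ms (3)
2. 989.011ms @ 3 + 329.67ms (1)
3. 1318.681ms @ 4 + 188.383ms (4/7)
4. 1507.064ms @ 32/7 + 188.383ms (4/7)
5. 1695.447ms @ 36/7 + 188.383ms (4/7)
6. 1883.83ms @ 40/7 + 376.766ms (8/7)
7. 2260.597ms @ 48/7 + 188.383ms (4/7)
8. 2448.98ms @ 52/7 + 188.383ms (4/7)
9. 2637.363ms @ 8 + 188.383ms (4/7)
10. 2825.746ms @ 60/7 + 188.383ms (4/7)
11. 3014.129ms @ 64/7 + 188.383ms (4/7)
12. 3202.512ms @ 68/7 + 188.383ms (4/7)
13. 3390.895ms @ 72/7 + 188.383ms (4/7)
14. 3579.278ms @ 76/7 + 188.383ms (4/7)
15. 3767.661ms @ 80/7 + 847.724ms (18/7)
16. 4615.385ms @ 14 + 94.192ms (2/7)
17. 4709.576ms @ 100/7 + 94.192ms (2/7)
18. 4803.768ms @ 102/7 + 94.192ms (2/7)
19. 4897.959ms @ 104/7 + 94.192ms (2/7)
20. 4992.151ms @ 106/7 + 94.192ms (2/7)
21. 5086.342ms @ 108/7 + 94.192ms (2/7)
22. 5180.534ms @ 110/7 + 94.192ms (2/7)

note 9 onset = 8b = 2637.363ms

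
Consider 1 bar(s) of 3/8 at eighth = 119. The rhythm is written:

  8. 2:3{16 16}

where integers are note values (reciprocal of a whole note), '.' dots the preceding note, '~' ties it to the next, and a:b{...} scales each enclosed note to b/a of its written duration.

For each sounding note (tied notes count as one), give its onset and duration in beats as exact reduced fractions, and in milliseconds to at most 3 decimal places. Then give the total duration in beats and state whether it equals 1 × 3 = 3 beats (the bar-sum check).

1) 0.0ms=0b +756.303ms=3/2b
2) 756.303ms=3/2b +378.151ms=3/4b
3) 1134.454ms=9/4b +378.151ms=3/4b
Σ=3b of 3 (119bpm 3/8) — PASS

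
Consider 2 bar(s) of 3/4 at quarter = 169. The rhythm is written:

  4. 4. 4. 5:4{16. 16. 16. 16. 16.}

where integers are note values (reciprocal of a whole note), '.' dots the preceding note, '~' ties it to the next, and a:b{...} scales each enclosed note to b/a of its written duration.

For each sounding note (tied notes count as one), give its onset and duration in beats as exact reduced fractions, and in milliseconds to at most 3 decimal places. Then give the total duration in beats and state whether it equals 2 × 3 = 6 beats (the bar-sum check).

1) 0.0ms=0b +532.544ms=3/2b
2) 532.544ms=3/2b +532.544ms=3/2b
3) 1065.089ms=3b +532.544ms=3/2b
4) 1597.633ms=9/2b +106.509ms=3/10b
5) 1704.142ms=24/5b +106.509ms=3/10b
6) 1810.651ms=51/10b +106.509ms=3/10b
7) 1917.16ms=27/5b +106.509ms=3/10b
8) 2023.669ms=57/10b +106.509ms=3/10b
Σ=6b of 6 (169bpm 3/4) — PASS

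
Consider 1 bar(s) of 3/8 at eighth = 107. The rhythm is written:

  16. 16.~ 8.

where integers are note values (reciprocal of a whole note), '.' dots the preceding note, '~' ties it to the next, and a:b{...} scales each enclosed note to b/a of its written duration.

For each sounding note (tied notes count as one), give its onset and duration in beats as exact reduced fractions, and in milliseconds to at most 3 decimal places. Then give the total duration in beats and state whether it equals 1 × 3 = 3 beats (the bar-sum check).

1) 0.0ms=0b +420.561ms=3/4b
2) 420.561ms=3/4b +1261.682ms=9/4b
Σ=3b of 3 (107bpm 3/8) — PASS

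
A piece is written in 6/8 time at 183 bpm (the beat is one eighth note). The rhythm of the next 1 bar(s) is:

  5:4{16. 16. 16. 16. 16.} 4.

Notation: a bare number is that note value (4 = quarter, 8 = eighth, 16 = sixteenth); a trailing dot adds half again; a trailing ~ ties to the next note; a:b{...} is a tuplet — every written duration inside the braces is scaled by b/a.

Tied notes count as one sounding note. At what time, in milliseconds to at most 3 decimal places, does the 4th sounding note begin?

note 4 onset = 9/5b = 590.164ms

1. 0.0ms @ 0 + 196.721ms (3/5)
2. 196.721ms @ 3/5 + 196.721ms (3/5)
3. 393.443ms @ 6/5 + 196.721ms (3/5)
4. 590.164ms @ 9/5 + 196.721ms (3/5)
5. 786.885ms @ 12/5 + 196.721ms (3/5)
6. 983.607ms @ 3 + 983.607ms (3)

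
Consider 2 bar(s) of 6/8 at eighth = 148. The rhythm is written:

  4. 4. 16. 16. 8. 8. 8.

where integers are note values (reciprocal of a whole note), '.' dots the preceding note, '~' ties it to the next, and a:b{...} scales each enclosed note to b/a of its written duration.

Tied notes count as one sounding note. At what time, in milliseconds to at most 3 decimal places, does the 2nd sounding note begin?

note 2 onset = 3b = 1216.216ms

1. 0.0ms @ 0 + 1216.216ms (3)
2. 1216.216ms @ 3 + 1216.216ms (3)
3. 2432.432ms @ 6 + 304.054ms (3/4)
4. 2736.486ms @ 27/4 + 304.054ms (3/4)
5. 3040.541ms @ 15/2 + 608.108ms (3/2)
6. 3648.649ms @ 9 + 608.108ms (3/2)
7. 4256.757ms @ 21/2 + 608.108ms (3/2)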